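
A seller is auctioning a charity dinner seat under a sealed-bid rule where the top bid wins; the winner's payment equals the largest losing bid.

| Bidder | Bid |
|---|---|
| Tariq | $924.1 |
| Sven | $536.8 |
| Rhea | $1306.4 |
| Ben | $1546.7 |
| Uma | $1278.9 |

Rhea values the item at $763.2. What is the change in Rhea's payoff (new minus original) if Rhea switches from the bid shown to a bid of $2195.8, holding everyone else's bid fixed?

−$783.5

The highest bid among the other bidders is $1546.7; Rhea's bid doesn't change that.
Original bid $1306.4: Rhea is not highest (top rival bid is $1546.7); payoff $0.
Alternative bid $2195.8: Rhea is highest, pays the top rival bid $1546.7; payoff $763.2 − $1546.7 = −$783.5.
Change in payoff = −$783.5 − ($0) = −$783.5.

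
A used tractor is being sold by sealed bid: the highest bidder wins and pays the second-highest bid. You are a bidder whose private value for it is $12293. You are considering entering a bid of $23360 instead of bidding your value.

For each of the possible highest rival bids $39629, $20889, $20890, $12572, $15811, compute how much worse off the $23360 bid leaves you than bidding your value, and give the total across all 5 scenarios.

The deviation costs you only when the competing bid falls strictly between $12293 and $23360; elsewhere both bids give the same outcome.
$39629: outcomes coincide → loss $0.
$20889: truthful payoff $0, deviation payoff −$8596 → loss $8596.
$20890: truthful payoff $0, deviation payoff −$8597 → loss $8597.
$12572: truthful payoff $0, deviation payoff −$279 → loss $279.
$15811: truthful payoff $0, deviation payoff −$3518 → loss $3518.
Total loss = $8596 + $8597 + $279 + $3518 = $20990.
Because the price is fixed by the runner-up's bid, deviating from your value can only change a good outcome into a bad one — never the reverse.

$20990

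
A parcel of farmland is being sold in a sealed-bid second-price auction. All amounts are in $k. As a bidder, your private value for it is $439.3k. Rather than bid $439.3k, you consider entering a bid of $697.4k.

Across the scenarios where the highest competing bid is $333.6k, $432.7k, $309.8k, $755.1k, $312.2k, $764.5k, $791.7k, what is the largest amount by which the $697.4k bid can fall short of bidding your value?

$333.6k: same outcome either way → loss $0k.
$432.7k: same outcome either way → loss $0k.
$309.8k: same outcome either way → loss $0k.
$755.1k: same outcome either way → loss $0k.
$312.2k: same outcome either way → loss $0k.
$764.5k: same outcome either way → loss $0k.
$791.7k: same outcome either way → loss $0k.
Maximum loss: $0k.

$0k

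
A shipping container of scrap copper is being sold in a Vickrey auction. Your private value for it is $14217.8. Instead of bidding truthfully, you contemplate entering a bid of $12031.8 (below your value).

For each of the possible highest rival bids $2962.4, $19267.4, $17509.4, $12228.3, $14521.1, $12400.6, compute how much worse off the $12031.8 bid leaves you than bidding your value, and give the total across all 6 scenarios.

The deviation costs you only when the competing bid falls strictly between $12031.8 and $14217.8; elsewhere both bids give the same outcome.
$2962.4: outcomes coincide → loss $0.
$19267.4: outcomes coincide → loss $0.
$17509.4: outcomes coincide → loss $0.
$12228.3: truthful payoff $1989.5, deviation payoff $0 → loss $1989.5.
$14521.1: outcomes coincide → loss $0.
$12400.6: truthful payoff $1817.2, deviation payoff $0 → loss $1817.2.
Total loss = $1989.5 + $1817.2 = $3806.7.

$3806.7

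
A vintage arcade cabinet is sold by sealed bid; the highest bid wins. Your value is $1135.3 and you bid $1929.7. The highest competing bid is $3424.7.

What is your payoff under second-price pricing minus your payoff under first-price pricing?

Your bid $1929.7 is below $3424.7, so you lose under either rule.
Payoff is $0 in both cases; difference = $0.

$0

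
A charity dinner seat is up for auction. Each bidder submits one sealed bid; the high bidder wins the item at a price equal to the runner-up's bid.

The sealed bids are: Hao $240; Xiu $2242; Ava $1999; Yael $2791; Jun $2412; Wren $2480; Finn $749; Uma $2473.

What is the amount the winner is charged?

Highest bid: Yael at $2791, so Yael wins.
Second-highest bid: Wren at $2480 — that is the price the winner pays.

$2480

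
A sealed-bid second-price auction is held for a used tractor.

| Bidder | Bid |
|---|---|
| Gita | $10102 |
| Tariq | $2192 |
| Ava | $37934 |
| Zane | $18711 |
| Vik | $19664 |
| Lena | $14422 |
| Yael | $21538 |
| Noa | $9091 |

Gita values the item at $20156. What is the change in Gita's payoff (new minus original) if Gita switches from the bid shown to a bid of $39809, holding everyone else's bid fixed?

−$17778

The highest bid among the other bidders is $37934; Gita's bid doesn't change that.
Original bid $10102: Gita is not highest (top rival bid is $37934); payoff $0.
Alternative bid $39809: Gita is highest, pays the top rival bid $37934; payoff $20156 − $37934 = −$17778.
Change in payoff = −$17778 − ($0) = −$17778.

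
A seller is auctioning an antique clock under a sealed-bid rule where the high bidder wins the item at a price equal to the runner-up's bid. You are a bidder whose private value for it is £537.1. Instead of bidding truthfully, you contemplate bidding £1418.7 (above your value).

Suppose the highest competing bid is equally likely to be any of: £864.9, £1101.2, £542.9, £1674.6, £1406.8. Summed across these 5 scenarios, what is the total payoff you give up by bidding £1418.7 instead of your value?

£1767.4

The deviation costs you only when the competing bid falls strictly between £537.1 and £1418.7; elsewhere both bids give the same outcome.
£864.9: truthful payoff £0, deviation payoff −£327.8 → loss £327.8.
£1101.2: truthful payoff £0, deviation payoff −£564.1 → loss £564.1.
£542.9: truthful payoff £0, deviation payoff −£5.8 → loss £5.8.
£1674.6: outcomes coincide → loss £0.
£1406.8: truthful payoff £0, deviation payoff −£869.7 → loss £869.7.
Total loss = £327.8 + £564.1 + £5.8 + £869.7 = £1767.4.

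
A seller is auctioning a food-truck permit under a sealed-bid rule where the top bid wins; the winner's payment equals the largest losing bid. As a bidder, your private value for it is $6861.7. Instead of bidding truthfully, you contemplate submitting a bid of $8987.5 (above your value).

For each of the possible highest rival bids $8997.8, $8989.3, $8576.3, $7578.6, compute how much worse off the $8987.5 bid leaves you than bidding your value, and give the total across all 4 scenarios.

The deviation costs you only when the competing bid falls strictly between $6861.7 and $8987.5; elsewhere both bids give the same outcome.
$8997.8: outcomes coincide → loss $0.
$8989.3: outcomes coincide → loss $0.
$8576.3: truthful payoff $0, deviation payoff −$1714.6 → loss $1714.6.
$7578.6: truthful payoff $0, deviation payoff −$716.9 → loss $716.9.
Total loss = $1714.6 + $716.9 = $2431.5.

$2431.5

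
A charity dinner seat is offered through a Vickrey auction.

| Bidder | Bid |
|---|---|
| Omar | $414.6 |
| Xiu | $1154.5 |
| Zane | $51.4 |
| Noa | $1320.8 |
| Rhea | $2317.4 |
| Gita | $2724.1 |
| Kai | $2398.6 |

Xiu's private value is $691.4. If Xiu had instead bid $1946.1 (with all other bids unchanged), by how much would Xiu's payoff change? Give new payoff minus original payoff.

The highest bid among the other bidders is $2724.1; Xiu's bid doesn't change that.
Original bid $1154.5: Xiu is not highest (top rival bid is $2724.1); payoff $0.
Alternative bid $1946.1: Xiu is not highest (top rival bid is $2724.1); payoff $0.
Change in payoff = $0 − ($0) = $0.

$0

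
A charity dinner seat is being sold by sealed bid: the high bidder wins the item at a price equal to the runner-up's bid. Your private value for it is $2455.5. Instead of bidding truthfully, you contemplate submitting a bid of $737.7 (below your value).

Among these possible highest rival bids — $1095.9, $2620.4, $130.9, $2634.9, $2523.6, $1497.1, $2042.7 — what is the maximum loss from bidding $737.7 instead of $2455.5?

$1359.6

$1095.9: truthful gives $1359.6, deviation gives $0 → loss $1359.6.
$2620.4: same outcome either way → loss $0.
$130.9: same outcome either way → loss $0.
$2634.9: same outcome either way → loss $0.
$2523.6: same outcome either way → loss $0.
$1497.1: truthful gives $958.4, deviation gives $0 → loss $958.4.
$2042.7: truthful gives $412.8, deviation gives $0 → loss $412.8.
Maximum loss: $1359.6.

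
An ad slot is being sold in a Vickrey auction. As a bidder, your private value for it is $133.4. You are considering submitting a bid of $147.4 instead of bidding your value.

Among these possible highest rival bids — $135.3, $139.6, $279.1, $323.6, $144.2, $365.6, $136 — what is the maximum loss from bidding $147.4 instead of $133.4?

$135.3: truthful gives $0, deviation gives −$1.9 → loss $1.9.
$139.6: truthful gives $0, deviation gives −$6.2 → loss $6.2.
$279.1: same outcome either way → loss $0.
$323.6: same outcome either way → loss $0.
$144.2: truthful gives $0, deviation gives −$10.8 → loss $10.8.
$365.6: same outcome either way → loss $0.
$136: truthful gives $0, deviation gives −$2.6 → loss $2.6.
Maximum loss: $10.8.

$10.8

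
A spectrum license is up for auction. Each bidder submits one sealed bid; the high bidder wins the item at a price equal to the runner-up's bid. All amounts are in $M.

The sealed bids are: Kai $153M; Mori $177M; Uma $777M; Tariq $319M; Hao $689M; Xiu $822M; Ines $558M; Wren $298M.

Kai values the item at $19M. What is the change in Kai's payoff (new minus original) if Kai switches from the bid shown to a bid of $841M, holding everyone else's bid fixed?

The highest bid among the other bidders is $822M; Kai's bid doesn't change that.
Original bid $153M: Kai is not highest (top rival bid is $822M); payoff $0M.
Alternative bid $841M: Kai is highest, pays the top rival bid $822M; payoff $19M − $822M = −$803M.
Change in payoff = −$803M − ($0M) = −$803M.

−$803M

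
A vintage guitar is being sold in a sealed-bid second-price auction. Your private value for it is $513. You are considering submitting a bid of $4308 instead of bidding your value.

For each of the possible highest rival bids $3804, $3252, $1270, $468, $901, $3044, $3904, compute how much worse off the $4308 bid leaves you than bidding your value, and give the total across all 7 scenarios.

$13097

The deviation costs you only when the competing bid falls strictly between $513 and $4308; elsewhere both bids give the same outcome.
$3804: truthful payoff $0, deviation payoff −$3291 → loss $3291.
$3252: truthful payoff $0, deviation payoff −$2739 → loss $2739.
$1270: truthful payoff $0, deviation payoff −$757 → loss $757.
$468: outcomes coincide → loss $0.
$901: truthful payoff $0, deviation payoff −$388 → loss $388.
$3044: truthful payoff $0, deviation payoff −$2531 → loss $2531.
$3904: truthful payoff $0, deviation payoff −$3391 → loss $3391.
Total loss = $3291 + $2739 + $757 + $388 + $2531 + $3391 = $13097.
Because the price is fixed by the runner-up's bid, deviating from your value can only change a good outcome into a bad one — never the reverse.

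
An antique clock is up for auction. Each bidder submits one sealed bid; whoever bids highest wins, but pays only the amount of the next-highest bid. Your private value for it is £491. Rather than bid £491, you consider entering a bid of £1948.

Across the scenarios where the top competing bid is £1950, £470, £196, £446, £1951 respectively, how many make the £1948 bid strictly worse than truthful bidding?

The deviation hurts exactly when the highest competing bid lies strictly between £491 and £1948 — overbidding then wins at a price above your value.
£1950: above both → same outcome either way.
£470: below both → same outcome either way.
£196: below both → same outcome either way.
£446: below both → same outcome either way.
£1951: above both → same outcome either way.
Count: 0.

0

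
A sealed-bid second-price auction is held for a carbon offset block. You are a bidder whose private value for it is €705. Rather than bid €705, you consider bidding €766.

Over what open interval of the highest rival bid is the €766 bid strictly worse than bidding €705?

If the competing bid is below €705, both bids win at the same price — no difference.
If it is above €766, both bids lose — no difference.
If it lies strictly between €705 and €766, bidding your value loses (payoff 0) while bidding €766 wins at a price above your value (payoff negative).
So the deviation strictly hurts on the open interval (€705, €766).
In a second-price auction your bid sets only whether you win, not what you pay, so bidding your true value is weakly dominant.

(€705, €766)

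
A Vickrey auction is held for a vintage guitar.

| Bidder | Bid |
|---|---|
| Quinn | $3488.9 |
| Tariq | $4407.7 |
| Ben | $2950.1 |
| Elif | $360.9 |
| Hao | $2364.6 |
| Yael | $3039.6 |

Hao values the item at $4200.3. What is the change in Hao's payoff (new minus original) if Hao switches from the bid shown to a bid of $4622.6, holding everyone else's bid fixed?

The highest bid among the other bidders is $4407.7; Hao's bid doesn't change that.
Original bid $2364.6: Hao is not highest (top rival bid is $4407.7); payoff $0.
Alternative bid $4622.6: Hao is highest, pays the top rival bid $4407.7; payoff $4200.3 − $4407.7 = −$207.4.
Change in payoff = −$207.4 − ($0) = −$207.4.

−$207.4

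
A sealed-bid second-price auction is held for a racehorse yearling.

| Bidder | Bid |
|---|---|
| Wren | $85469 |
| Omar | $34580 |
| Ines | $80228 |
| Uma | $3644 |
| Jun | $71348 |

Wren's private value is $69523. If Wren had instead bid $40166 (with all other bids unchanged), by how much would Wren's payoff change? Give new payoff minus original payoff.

The highest bid among the other bidders is $80228; Wren's bid doesn't change that.
Original bid $85469: Wren is highest, pays the top rival bid $80228; payoff $69523 − $80228 = −$10705.
Alternative bid $40166: Wren is not highest (top rival bid is $80228); payoff $0.
Change in payoff = $0 − (−$10705) = $10705.

$10705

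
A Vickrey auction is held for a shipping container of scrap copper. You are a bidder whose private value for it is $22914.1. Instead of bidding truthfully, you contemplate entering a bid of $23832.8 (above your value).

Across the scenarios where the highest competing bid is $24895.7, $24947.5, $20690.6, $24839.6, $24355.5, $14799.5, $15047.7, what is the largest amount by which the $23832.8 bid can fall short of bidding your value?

$0

$24895.7: same outcome either way → loss $0.
$24947.5: same outcome either way → loss $0.
$20690.6: same outcome either way → loss $0.
$24839.6: same outcome either way → loss $0.
$24355.5: same outcome either way → loss $0.
$14799.5: same outcome either way → loss $0.
$15047.7: same outcome either way → loss $0.
Maximum loss: $0.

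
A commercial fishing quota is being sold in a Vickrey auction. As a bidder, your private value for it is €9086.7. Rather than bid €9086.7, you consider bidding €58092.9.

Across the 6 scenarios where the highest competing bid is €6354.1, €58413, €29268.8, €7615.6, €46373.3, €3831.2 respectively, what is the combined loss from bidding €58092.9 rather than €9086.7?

The deviation costs you only when the competing bid falls strictly between €9086.7 and €58092.9; elsewhere both bids give the same outcome.
€6354.1: outcomes coincide → loss €0.
€58413: outcomes coincide → loss €0.
€29268.8: truthful payoff €0, deviation payoff −€20182.1 → loss €20182.1.
€7615.6: outcomes coincide → loss €0.
€46373.3: truthful payoff €0, deviation payoff −€37286.6 → loss €37286.6.
€3831.2: outcomes coincide → loss €0.
Total loss = €20182.1 + €37286.6 = €57468.7.
Because the price is fixed by the runner-up's bid, deviating from your value can only change a good outcome into a bad one — never the reverse.

€57468.7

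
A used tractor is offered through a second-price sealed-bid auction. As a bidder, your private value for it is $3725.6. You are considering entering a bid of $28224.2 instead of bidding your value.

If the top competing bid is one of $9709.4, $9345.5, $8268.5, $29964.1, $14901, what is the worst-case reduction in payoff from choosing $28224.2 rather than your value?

$9709.4: truthful gives $0, deviation gives −$5983.8 → loss $5983.8.
$9345.5: truthful gives $0, deviation gives −$5619.9 → loss $5619.9.
$8268.5: truthful gives $0, deviation gives −$4542.9 → loss $4542.9.
$29964.1: same outcome either way → loss $0.
$14901: truthful gives $0, deviation gives −$11175.4 → loss $11175.4.
Maximum loss: $11175.4.

$11175.4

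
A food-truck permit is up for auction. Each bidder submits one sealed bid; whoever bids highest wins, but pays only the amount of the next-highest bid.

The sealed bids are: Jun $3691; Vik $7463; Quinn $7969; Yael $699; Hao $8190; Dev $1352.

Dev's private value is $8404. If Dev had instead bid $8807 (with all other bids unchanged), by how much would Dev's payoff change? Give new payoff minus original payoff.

$214

The highest bid among the other bidders is $8190; Dev's bid doesn't change that.
Original bid $1352: Dev is not highest (top rival bid is $8190); payoff $0.
Alternative bid $8807: Dev is highest, pays the top rival bid $8190; payoff $8404 − $8190 = $214.
Change in payoff = $214 − ($0) = $214.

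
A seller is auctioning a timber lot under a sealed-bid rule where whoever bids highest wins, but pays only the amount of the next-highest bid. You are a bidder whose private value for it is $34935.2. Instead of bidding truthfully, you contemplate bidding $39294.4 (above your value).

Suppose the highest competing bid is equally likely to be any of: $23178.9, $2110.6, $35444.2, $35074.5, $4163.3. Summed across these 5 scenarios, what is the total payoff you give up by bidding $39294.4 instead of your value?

$648.3

The deviation costs you only when the competing bid falls strictly between $34935.2 and $39294.4; elsewhere both bids give the same outcome.
$23178.9: outcomes coincide → loss $0.
$2110.6: outcomes coincide → loss $0.
$35444.2: truthful payoff $0, deviation payoff −$509 → loss $509.
$35074.5: truthful payoff $0, deviation payoff −$139.3 → loss $139.3.
$4163.3: outcomes coincide → loss $0.
Total loss = $509 + $139.3 = $648.3.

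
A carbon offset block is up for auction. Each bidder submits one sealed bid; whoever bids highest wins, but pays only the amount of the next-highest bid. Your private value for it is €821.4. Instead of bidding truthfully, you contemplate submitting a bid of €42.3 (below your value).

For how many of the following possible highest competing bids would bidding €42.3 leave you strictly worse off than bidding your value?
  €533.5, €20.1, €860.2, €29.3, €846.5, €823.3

1

The deviation hurts exactly when the highest competing bid lies strictly between €42.3 and €821.4 — underbidding then forfeits a profitable win.
€533.5: inside the interval → strictly worse (loss €287.9).
€20.1: below both → same outcome either way.
€860.2: above both → same outcome either way.
€29.3: below both → same outcome either way.
€846.5: above both → same outcome either way.
€823.3: above both → same outcome either way.
Count: 1.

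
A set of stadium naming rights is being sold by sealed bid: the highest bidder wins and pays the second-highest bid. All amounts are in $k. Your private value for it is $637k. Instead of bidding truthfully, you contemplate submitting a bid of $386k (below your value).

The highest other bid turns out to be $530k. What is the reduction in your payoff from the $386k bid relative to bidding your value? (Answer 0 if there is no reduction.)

$107k

Bidding your value $637k: you win (since $637k > $530k) and pay $530k. Payoff $107k.
Bidding $386k: you lose. Payoff $0k.
The competing bid $530k lies between your shaded bid and your value, so underbidding forfeits an item you could have won at a profitable price.
Loss from deviating = $107k − ($0k) = $107k.
Truthful bidding weakly dominates here: raising your bid can only win items priced above your value, and lowering it can only forfeit items priced below.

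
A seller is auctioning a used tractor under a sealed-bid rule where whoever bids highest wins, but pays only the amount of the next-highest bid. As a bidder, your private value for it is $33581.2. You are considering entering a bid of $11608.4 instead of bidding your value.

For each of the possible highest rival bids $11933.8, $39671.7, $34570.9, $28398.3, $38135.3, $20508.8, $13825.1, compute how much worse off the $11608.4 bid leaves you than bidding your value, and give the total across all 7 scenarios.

$59658.8

The deviation costs you only when the competing bid falls strictly between $11608.4 and $33581.2; elsewhere both bids give the same outcome.
$11933.8: truthful payoff $21647.4, deviation payoff $0 → loss $21647.4.
$39671.7: outcomes coincide → loss $0.
$34570.9: outcomes coincide → loss $0.
$28398.3: truthful payoff $5182.9, deviation payoff $0 → loss $5182.9.
$38135.3: outcomes coincide → loss $0.
$20508.8: truthful payoff $13072.4, deviation payoff $0 → loss $13072.4.
$13825.1: truthful payoff $19756.1, deviation payoff $0 → loss $19756.1.
Total loss = $21647.4 + $5182.9 + $13072.4 + $19756.1 = $59658.8.
Because the price is fixed by the runner-up's bid, deviating from your value can only change a good outcome into a bad one — never the reverse.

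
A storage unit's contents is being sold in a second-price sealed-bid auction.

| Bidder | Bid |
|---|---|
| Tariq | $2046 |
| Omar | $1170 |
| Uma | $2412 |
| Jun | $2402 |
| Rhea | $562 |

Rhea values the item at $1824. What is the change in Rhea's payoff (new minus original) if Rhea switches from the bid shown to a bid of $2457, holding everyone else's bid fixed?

The highest bid among the other bidders is $2412; Rhea's bid doesn't change that.
Original bid $562: Rhea is not highest (top rival bid is $2412); payoff $0.
Alternative bid $2457: Rhea is highest, pays the top rival bid $2412; payoff $1824 − $2412 = −$588.
Change in payoff = −$588 − ($0) = −$588.

−$588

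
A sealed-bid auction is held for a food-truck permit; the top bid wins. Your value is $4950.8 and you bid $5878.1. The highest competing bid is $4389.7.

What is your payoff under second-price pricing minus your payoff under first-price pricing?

You have the highest bid, so you win under either rule.
Second-price: pay $4389.7 → payoff $561.1.
First-price: pay your own bid $5878.1 → payoff −$927.3.
Difference = $561.1 − (−$927.3) = $1488.4.

$1488.4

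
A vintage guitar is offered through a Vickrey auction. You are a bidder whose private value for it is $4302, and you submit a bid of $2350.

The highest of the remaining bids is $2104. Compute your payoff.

$2198

Your bid $2350 exceeds the highest competing bid $2104, so you win.
In a second-price auction the winner pays the second-highest bid, $2104.
Payoff = value − price = $4302 − $2104 = $2198.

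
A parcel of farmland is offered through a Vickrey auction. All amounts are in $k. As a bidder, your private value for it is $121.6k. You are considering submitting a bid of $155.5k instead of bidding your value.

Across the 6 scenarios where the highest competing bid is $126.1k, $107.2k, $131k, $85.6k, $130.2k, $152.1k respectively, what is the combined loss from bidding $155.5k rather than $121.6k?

$53k

The deviation costs you only when the competing bid falls strictly between $121.6k and $155.5k; elsewhere both bids give the same outcome.
$126.1k: truthful payoff $0k, deviation payoff −$4.5k → loss $4.5k.
$107.2k: outcomes coincide → loss $0k.
$131k: truthful payoff $0k, deviation payoff −$9.4k → loss $9.4k.
$85.6k: outcomes coincide → loss $0k.
$130.2k: truthful payoff $0k, deviation payoff −$8.6k → loss $8.6k.
$152.1k: truthful payoff $0k, deviation payoff −$30.5k → loss $30.5k.
Total loss = $4.5k + $9.4k + $8.6k + $30.5k = $53k.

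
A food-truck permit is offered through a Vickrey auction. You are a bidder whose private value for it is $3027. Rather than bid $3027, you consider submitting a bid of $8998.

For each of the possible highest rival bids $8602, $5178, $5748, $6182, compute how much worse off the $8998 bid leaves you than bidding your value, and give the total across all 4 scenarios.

The deviation costs you only when the competing bid falls strictly between $3027 and $8998; elsewhere both bids give the same outcome.
$8602: truthful payoff $0, deviation payoff −$5575 → loss $5575.
$5178: truthful payoff $0, deviation payoff −$2151 → loss $2151.
$5748: truthful payoff $0, deviation payoff −$2721 → loss $2721.
$6182: truthful payoff $0, deviation payoff −$3155 → loss $3155.
Total loss = $5575 + $2151 + $2721 + $3155 = $13602.
In a second-price auction your bid sets only whether you win, not what you pay, so bidding your true value is weakly dominant.

$13602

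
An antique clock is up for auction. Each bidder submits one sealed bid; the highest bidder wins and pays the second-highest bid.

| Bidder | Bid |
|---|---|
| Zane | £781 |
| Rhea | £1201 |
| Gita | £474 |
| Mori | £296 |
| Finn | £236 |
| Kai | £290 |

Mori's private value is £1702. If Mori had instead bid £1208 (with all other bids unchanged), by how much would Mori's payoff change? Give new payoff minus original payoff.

£501

The highest bid among the other bidders is £1201; Mori's bid doesn't change that.
Original bid £296: Mori is not highest (top rival bid is £1201); payoff £0.
Alternative bid £1208: Mori is highest, pays the top rival bid £1201; payoff £1702 − £1201 = £501.
Change in payoff = £501 − (£0) = £501.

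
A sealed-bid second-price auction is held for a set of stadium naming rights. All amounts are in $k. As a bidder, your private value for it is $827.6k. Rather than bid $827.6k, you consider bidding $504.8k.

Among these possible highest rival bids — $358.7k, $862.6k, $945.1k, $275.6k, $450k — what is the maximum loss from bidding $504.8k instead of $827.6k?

$0k

$358.7k: same outcome either way → loss $0k.
$862.6k: same outcome either way → loss $0k.
$945.1k: same outcome either way → loss $0k.
$275.6k: same outcome either way → loss $0k.
$450k: same outcome either way → loss $0k.
Maximum loss: $0k.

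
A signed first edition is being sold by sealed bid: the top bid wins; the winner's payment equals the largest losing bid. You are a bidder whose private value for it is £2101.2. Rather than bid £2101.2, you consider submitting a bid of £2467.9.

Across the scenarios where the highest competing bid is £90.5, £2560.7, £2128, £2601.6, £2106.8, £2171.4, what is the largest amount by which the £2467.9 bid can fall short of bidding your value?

£70.2

£90.5: same outcome either way → loss £0.
£2560.7: same outcome either way → loss £0.
£2128: truthful gives £0, deviation gives −£26.8 → loss £26.8.
£2601.6: same outcome either way → loss £0.
£2106.8: truthful gives £0, deviation gives −£5.6 → loss £5.6.
£2171.4: truthful gives £0, deviation gives −£70.2 → loss £70.2.
Maximum loss: £70.2.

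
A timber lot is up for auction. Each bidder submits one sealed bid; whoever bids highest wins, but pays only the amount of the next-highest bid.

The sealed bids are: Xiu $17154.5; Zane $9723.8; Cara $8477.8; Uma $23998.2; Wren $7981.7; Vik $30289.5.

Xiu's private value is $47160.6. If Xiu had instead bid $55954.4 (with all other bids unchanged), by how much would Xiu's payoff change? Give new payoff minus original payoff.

$16871.1

The highest bid among the other bidders is $30289.5; Xiu's bid doesn't change that.
Original bid $17154.5: Xiu is not highest (top rival bid is $30289.5); payoff $0.
Alternative bid $55954.4: Xiu is highest, pays the top rival bid $30289.5; payoff $47160.6 − $30289.5 = $16871.1.
Change in payoff = $16871.1 − ($0) = $16871.1.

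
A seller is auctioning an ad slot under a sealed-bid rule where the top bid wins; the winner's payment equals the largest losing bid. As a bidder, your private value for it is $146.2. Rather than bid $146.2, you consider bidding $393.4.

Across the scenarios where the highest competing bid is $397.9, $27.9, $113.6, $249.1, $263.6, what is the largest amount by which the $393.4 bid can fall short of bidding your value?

$117.4

$397.9: same outcome either way → loss $0.
$27.9: same outcome either way → loss $0.
$113.6: same outcome either way → loss $0.
$249.1: truthful gives $0, deviation gives −$102.9 → loss $102.9.
$263.6: truthful gives $0, deviation gives −$117.4 → loss $117.4.
Maximum loss: $117.4.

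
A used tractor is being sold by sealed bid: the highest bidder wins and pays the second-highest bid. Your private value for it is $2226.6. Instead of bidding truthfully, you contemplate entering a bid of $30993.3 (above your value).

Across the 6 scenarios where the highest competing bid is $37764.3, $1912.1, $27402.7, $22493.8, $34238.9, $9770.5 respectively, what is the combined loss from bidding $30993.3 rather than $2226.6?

The deviation costs you only when the competing bid falls strictly between $2226.6 and $30993.3; elsewhere both bids give the same outcome.
$37764.3: outcomes coincide → loss $0.
$1912.1: outcomes coincide → loss $0.
$27402.7: truthful payoff $0, deviation payoff −$25176.1 → loss $25176.1.
$22493.8: truthful payoff $0, deviation payoff −$20267.2 → loss $20267.2.
$34238.9: outcomes coincide → loss $0.
$9770.5: truthful payoff $0, deviation payoff −$7543.9 → loss $7543.9.
Total loss = $25176.1 + $20267.2 + $7543.9 = $52987.2.
Because the price is fixed by the runner-up's bid, deviating from your value can only change a good outcome into a bad one — never the reverse.

$52987.2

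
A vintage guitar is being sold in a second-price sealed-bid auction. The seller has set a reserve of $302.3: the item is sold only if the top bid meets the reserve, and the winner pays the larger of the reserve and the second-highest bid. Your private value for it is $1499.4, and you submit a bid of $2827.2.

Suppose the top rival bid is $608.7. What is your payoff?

$890.7

Your bid $2827.2 is the highest and exceeds the reserve.
Price = max(second-highest bid, reserve) = max($608.7, $302.3) = $608.7.
Payoff = $1499.4 − $608.7 = $890.7.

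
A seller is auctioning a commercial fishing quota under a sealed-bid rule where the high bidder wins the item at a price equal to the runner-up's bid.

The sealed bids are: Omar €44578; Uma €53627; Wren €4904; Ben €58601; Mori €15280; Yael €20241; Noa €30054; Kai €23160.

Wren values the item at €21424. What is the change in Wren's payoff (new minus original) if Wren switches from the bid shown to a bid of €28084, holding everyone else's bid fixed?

€0

The highest bid among the other bidders is €58601; Wren's bid doesn't change that.
Original bid €4904: Wren is not highest (top rival bid is €58601); payoff €0.
Alternative bid €28084: Wren is not highest (top rival bid is €58601); payoff €0.
Change in payoff = €0 − (€0) = €0.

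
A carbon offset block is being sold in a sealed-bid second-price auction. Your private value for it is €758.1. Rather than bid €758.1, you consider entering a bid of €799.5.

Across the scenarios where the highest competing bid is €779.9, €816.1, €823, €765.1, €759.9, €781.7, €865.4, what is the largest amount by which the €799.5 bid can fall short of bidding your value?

€23.6

€779.9: truthful gives €0, deviation gives −€21.8 → loss €21.8.
€816.1: same outcome either way → loss €0.
€823: same outcome either way → loss €0.
€765.1: truthful gives €0, deviation gives −€7 → loss €7.
€759.9: truthful gives €0, deviation gives −€1.8 → loss €1.8.
€781.7: truthful gives €0, deviation gives −€23.6 → loss €23.6.
€865.4: same outcome either way → loss €0.
Maximum loss: €23.6.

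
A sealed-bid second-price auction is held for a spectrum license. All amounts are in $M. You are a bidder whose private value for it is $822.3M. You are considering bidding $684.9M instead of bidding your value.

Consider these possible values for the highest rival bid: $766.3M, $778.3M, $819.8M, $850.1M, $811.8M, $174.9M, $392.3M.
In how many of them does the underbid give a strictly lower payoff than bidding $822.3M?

4

The deviation hurts exactly when the highest competing bid lies strictly between $684.9M and $822.3M — underbidding then forfeits a profitable win.
$766.3M: inside the interval → strictly worse (loss $56M).
$778.3M: inside the interval → strictly worse (loss $44M).
$819.8M: inside the interval → strictly worse (loss $2.5M).
$850.1M: above both → same outcome either way.
$811.8M: inside the interval → strictly worse (loss $10.5M).
$174.9M: below both → same outcome either way.
$392.3M: below both → same outcome either way.
Count: 4.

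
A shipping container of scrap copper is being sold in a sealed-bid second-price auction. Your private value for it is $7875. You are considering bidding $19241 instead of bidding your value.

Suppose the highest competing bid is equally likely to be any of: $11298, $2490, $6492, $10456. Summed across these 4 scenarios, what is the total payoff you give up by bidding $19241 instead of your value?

$6004

The deviation costs you only when the competing bid falls strictly between $7875 and $19241; elsewhere both bids give the same outcome.
$11298: truthful payoff $0, deviation payoff −$3423 → loss $3423.
$2490: outcomes coincide → loss $0.
$6492: outcomes coincide → loss $0.
$10456: truthful payoff $0, deviation payoff −$2581 → loss $2581.
Total loss = $3423 + $2581 = $6004.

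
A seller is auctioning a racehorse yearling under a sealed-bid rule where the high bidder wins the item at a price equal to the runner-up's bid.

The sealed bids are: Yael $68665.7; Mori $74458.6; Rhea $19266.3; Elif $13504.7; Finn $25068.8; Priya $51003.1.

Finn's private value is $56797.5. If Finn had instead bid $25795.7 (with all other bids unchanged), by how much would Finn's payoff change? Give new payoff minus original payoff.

$0

The highest bid among the other bidders is $74458.6; Finn's bid doesn't change that.
Original bid $25068.8: Finn is not highest (top rival bid is $74458.6); payoff $0.
Alternative bid $25795.7: Finn is not highest (top rival bid is $74458.6); payoff $0.
Change in payoff = $0 − ($0) = $0.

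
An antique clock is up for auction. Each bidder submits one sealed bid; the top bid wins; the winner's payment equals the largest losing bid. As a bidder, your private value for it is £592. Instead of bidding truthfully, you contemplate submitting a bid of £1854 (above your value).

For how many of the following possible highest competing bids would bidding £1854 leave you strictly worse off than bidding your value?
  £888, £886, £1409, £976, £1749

5

The deviation hurts exactly when the highest competing bid lies strictly between £592 and £1854 — overbidding then wins at a price above your value.
£888: inside the interval → strictly worse (loss £296).
£886: inside the interval → strictly worse (loss £294).
£1409: inside the interval → strictly worse (loss £817).
£976: inside the interval → strictly worse (loss £384).
£1749: inside the interval → strictly worse (loss £1157).
Count: 5.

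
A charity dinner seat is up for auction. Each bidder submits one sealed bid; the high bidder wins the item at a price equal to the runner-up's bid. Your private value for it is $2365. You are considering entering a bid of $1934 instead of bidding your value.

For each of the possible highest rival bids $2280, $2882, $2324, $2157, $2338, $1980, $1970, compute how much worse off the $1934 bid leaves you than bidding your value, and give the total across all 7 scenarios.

$1141

The deviation costs you only when the competing bid falls strictly between $1934 and $2365; elsewhere both bids give the same outcome.
$2280: truthful payoff $85, deviation payoff $0 → loss $85.
$2882: outcomes coincide → loss $0.
$2324: truthful payoff $41, deviation payoff $0 → loss $41.
$2157: truthful payoff $208, deviation payoff $0 → loss $208.
$2338: truthful payoff $27, deviation payoff $0 → loss $27.
$1980: truthful payoff $385, deviation payoff $0 → loss $385.
$1970: truthful payoff $395, deviation payoff $0 → loss $395.
Total loss = $85 + $41 + $208 + $27 + $385 + $395 = $1141.
Because the price is fixed by the runner-up's bid, deviating from your value can only change a good outcome into a bad one — never the reverse.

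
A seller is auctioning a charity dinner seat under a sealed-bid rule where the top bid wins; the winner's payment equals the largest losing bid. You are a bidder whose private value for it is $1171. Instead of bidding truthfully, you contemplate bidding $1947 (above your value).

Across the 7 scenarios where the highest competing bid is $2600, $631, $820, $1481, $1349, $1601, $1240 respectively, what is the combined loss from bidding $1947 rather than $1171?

$987

The deviation costs you only when the competing bid falls strictly between $1171 and $1947; elsewhere both bids give the same outcome.
$2600: outcomes coincide → loss $0.
$631: outcomes coincide → loss $0.
$820: outcomes coincide → loss $0.
$1481: truthful payoff $0, deviation payoff −$310 → loss $310.
$1349: truthful payoff $0, deviation payoff −$178 → loss $178.
$1601: truthful payoff $0, deviation payoff −$430 → loss $430.
$1240: truthful payoff $0, deviation payoff −$69 → loss $69.
Total loss = $310 + $178 + $430 + $69 = $987.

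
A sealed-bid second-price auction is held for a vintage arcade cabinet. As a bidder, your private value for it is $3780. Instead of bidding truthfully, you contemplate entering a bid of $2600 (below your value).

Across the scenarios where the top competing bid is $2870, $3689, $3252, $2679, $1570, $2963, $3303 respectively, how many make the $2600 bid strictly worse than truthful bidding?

6

The deviation hurts exactly when the highest competing bid lies strictly between $2600 and $3780 — underbidding then forfeits a profitable win.
$2870: inside the interval → strictly worse (loss $910).
$3689: inside the interval → strictly worse (loss $91).
$3252: inside the interval → strictly worse (loss $528).
$2679: inside the interval → strictly worse (loss $1101).
$1570: below both → same outcome either way.
$2963: inside the interval → strictly worse (loss $817).
$3303: inside the interval → strictly worse (loss $477).
Count: 6.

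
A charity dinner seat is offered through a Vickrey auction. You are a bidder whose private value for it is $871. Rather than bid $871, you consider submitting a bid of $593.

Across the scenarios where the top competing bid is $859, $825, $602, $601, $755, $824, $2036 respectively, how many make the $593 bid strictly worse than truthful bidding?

The deviation hurts exactly when the highest competing bid lies strictly between $593 and $871 — underbidding then forfeits a profitable win.
$859: inside the interval → strictly worse (loss $12).
$825: inside the interval → strictly worse (loss $46).
$602: inside the interval → strictly worse (loss $269).
$601: inside the interval → strictly worse (loss $270).
$755: inside the interval → strictly worse (loss $116).
$824: inside the interval → strictly worse (loss $47).
$2036: above both → same outcome either way.
Count: 6.

6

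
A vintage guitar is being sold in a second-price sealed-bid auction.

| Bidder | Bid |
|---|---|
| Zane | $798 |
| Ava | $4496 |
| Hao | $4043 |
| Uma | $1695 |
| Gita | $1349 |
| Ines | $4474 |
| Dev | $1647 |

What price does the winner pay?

$4474

Highest bid: Ava at $4496, so Ava wins.
Second-highest bid: Ines at $4474 — that is the price the winner pays.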